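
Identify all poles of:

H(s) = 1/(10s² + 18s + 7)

Discriminant = 18² - 4×10×7 = 324 - 280 = 44 > 0, so two distinct real poles. Using quadratic formula: s = (-18 ± √44)/(2×10) = (-18 ± √44)/20, with √44 ≈ 6.6332. s₁ ≈ -0.5683, s₂ ≈ -1.2317. Poles: s₁ = -0.5683, s₂ = -1.2317.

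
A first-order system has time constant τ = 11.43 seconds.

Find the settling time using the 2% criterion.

For first-order system, 2% settling time ≈ 4τ = 4 × 11.43 = 45.72 s.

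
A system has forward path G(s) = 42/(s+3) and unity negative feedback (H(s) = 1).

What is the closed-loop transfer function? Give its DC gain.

T(s) = G/(1+GH) = [42/(s+3)] / [1 + 42/(s+3)] = 42/(s+3+42) = 42/(s+45). DC gain = 42/45 = 0.9333.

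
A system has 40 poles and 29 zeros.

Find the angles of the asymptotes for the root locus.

n - m = 40 - 29 = 11. Angles: θk = (2k + 1)·180°/11 = 16.36°, 49.09°, 81.82°, 114.55°, 147.27°, 180°, 212.73°, 245.45°, 278.18°, 310.91°, 343.64°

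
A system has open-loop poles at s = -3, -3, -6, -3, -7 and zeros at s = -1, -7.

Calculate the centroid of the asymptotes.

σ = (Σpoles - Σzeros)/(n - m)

σ = (Σpoles - Σzeros)/(n - m) = (-22 - (-8))/(5 - 2) = -14/3 = -4.67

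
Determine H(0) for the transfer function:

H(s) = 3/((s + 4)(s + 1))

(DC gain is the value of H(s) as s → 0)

DC gain = H(0) = 3/(4 × 1) = 3/4 = 0.75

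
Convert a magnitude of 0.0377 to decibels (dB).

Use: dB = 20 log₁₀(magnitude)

dB = 20 log₁₀(0.0377) = -28.5 dB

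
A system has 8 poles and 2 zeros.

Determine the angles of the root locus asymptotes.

n - m = 8 - 2 = 6. Angles: θk = (2k + 1)·180°/6 = 30°, 90°, 150°, 210°, 270°, 330°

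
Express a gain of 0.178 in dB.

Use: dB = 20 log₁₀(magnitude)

dB = 20 log₁₀(0.178) = -15.0 dB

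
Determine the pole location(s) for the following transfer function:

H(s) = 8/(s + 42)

Pole is where denominator = 0: s + 42 = 0, so s = -42.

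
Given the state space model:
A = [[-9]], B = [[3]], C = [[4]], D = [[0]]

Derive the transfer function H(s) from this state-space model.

(sI - A)⁻¹ = 1/(s + 9). H(s) = 4 × 3/(s + 9) + 0 = 12/(s + 9).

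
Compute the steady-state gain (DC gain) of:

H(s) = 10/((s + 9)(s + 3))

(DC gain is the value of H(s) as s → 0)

DC gain = H(0) = 10/(9 × 3) = 10/27 = 0.3704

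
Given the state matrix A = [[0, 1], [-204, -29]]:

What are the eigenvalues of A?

det(A - λI) = λ² - (-29)λ + 204 = (λ - (-17))(λ - (-12)). Eigenvalues: -17, -12.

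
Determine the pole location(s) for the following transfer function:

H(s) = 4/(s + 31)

Pole is where denominator = 0: s + 31 = 0, so s = -31.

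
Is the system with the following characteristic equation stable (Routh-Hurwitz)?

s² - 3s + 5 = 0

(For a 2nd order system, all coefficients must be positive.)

Coefficients: 1, -3, 5. b=-3 not positive, so system is unstable.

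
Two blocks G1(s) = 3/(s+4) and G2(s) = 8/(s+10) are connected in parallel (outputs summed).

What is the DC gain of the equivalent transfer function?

Parallel: G_eq = G1 + G2. DC gain = G1(0) + G2(0) = 3/4 + 8/10 = 0.75 + 0.8 = 1.55.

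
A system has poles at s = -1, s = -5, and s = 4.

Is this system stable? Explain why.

Pole(s) at s = 4 are not in the left half-plane. System is unstable.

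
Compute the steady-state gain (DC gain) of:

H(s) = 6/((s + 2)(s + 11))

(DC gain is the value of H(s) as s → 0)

DC gain = H(0) = 6/(2 × 11) = 6/22 = 0.2727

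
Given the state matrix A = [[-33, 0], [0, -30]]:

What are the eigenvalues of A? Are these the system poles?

For diagonal matrix, eigenvalues are diagonal entries: λ₁ = -33, λ₂ = -30. Eigenvalues of A = system poles.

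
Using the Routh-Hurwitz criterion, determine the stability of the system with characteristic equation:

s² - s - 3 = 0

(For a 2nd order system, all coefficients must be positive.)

Coefficients: 1, -1, -3. b=-1, c=-3 not positive, so system is unstable.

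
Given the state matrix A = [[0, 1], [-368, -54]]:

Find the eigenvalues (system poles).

det(A - λI) = λ² - (-54)λ + 368 = (λ - (-8))(λ - (-46)). Eigenvalues: -8, -46.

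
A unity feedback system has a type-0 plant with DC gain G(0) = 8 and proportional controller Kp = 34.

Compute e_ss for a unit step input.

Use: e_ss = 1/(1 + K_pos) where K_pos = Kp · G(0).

K_pos = Kp · G(0) = 34 × 8 = 272. e_ss = 1/(1 + 272) = 0.0037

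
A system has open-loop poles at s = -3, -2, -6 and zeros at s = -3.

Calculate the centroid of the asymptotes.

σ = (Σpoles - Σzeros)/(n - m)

σ = (Σpoles - Σzeros)/(n - m) = (-11 - (-3))/(3 - 1) = -8/2 = -4.0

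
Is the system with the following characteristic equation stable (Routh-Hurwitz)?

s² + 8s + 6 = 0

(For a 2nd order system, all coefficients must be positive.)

Coefficients: 1, 8, 6. All positive, so system is stable.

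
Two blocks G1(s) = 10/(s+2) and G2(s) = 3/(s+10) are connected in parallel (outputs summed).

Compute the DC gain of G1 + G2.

Parallel: G_eq = G1 + G2. DC gain = G1(0) + G2(0) = 10/2 + 3/10 = 5 + 0.3 = 5.3.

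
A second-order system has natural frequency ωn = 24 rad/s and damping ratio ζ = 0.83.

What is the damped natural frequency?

ωd = ωn√(1 - ζ²) = 24√(1 - 0.83²) = 13.39 rad/s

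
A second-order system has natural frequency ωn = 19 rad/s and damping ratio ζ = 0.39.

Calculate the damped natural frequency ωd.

ωd = ωn√(1 - ζ²) = 19√(1 - 0.39²) = 17.5 rad/s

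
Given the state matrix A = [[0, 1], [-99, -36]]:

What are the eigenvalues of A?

det(A - λI) = λ² - (-36)λ + 99 = (λ - (-3))(λ - (-33)). Eigenvalues: -3, -33.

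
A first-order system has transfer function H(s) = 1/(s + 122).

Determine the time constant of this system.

For H(s) = 1/(s + 1/τ), the pole is at -1/τ = -122, so τ = 1/122 = 0.0082 s.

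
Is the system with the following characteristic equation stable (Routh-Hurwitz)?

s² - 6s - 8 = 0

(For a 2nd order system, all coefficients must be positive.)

Coefficients: 1, -6, -8. b=-6, c=-8 not positive, so system is unstable.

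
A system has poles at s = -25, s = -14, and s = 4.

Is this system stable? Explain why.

Pole(s) at s = 4 are not in the left half-plane. System is unstable.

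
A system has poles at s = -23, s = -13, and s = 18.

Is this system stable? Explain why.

Pole(s) at s = 18 are not in the left half-plane. System is unstable.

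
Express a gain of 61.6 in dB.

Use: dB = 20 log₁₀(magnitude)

dB = 20 log₁₀(61.6) = 35.8 dB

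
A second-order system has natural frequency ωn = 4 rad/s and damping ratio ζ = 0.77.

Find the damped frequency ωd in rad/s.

ωd = ωn√(1 - ζ²) = 4√(1 - 0.77²) = 2.55 rad/s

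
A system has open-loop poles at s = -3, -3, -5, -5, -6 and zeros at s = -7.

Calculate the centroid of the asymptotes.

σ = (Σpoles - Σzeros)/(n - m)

σ = (Σpoles - Σzeros)/(n - m) = (-22 - (-7))/(5 - 1) = -15/4 = -3.75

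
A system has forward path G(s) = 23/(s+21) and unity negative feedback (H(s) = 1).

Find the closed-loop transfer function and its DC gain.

T(s) = G/(1+GH) = [23/(s+21)] / [1 + 23/(s+21)] = 23/(s+21+23) = 23/(s+44). DC gain = 23/44 = 0.5227.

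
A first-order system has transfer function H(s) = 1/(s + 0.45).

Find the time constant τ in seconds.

For H(s) = 1/(s + 1/τ), the pole is at -1/τ = -0.45, so τ = 1/0.45 = 2.2222 s.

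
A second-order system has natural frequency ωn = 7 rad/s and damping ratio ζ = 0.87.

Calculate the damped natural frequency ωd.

ωd = ωn√(1 - ζ²) = 7√(1 - 0.87²) = 3.45 rad/s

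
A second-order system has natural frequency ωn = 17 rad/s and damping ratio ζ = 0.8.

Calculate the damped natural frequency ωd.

ωd = ωn√(1 - ζ²) = 17√(1 - 0.8²) = 10.2 rad/s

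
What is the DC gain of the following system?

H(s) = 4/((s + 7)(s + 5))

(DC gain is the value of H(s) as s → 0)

DC gain = H(0) = 4/(7 × 5) = 4/35 = 0.1143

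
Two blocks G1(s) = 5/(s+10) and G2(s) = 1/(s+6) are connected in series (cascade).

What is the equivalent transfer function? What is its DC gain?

Series: multiply transfer functions. G_eq = 5/(s+10) × 1/(s+6) = 5/((s+10)(s+6)). DC gain = 5/(10×6) = 0.0833.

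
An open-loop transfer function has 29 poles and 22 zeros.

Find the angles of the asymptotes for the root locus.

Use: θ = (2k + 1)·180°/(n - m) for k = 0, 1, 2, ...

n - m = 29 - 22 = 7. Angles: θk = (2k + 1)·180°/7 = 25.71°, 77.14°, 128.57°, 180°, 231.43°, 282.86°, 334.29°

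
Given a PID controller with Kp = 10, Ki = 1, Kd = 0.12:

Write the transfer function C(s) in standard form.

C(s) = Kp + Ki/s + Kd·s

Substituting values: C(s) = 10 + 1/s + 0.12s = (0.12s² + 10s + 1)/s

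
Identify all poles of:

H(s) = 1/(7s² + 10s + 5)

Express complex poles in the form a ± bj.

Discriminant = 10² - 4×7×5 = 100 - 140 = -40 < 0, so the poles are a complex conjugate pair s = (-10 ± j√40)/(2×7). Real part = -10/(2×7) = -10/14 ≈ -0.7143; imaginary part = ±√40/(2×7) ≈ 0.4518. Poles: s = -0.7143 ± 0.4518j.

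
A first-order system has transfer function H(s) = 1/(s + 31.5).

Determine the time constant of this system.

For H(s) = 1/(s + 1/τ), the pole is at -1/τ = -31.5, so τ = 1/31.5 = 0.0317 s.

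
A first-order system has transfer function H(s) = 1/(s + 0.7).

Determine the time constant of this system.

For H(s) = 1/(s + 1/τ), the pole is at -1/τ = -0.7, so τ = 1/0.7 = 1.4286 s.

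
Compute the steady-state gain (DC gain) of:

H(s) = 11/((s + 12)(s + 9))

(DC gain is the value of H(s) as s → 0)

DC gain = H(0) = 11/(12 × 9) = 11/108 = 0.1019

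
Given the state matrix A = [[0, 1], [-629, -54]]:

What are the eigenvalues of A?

det(A - λI) = λ² - (-54)λ + 629 = (λ - (-17))(λ - (-37)). Eigenvalues: -17, -37.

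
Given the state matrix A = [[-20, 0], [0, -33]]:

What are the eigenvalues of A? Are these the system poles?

For diagonal matrix, eigenvalues are diagonal entries: λ₁ = -20, λ₂ = -33. Eigenvalues of A = system poles.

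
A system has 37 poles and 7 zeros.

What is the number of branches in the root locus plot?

Root locus has n branches where n = number of poles = 37.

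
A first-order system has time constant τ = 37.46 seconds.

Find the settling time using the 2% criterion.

For first-order system, 2% settling time ≈ 4τ = 4 × 37.46 = 149.84 s.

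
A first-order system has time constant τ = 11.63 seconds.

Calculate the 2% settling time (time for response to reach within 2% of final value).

For first-order system, 2% settling time ≈ 4τ = 4 × 11.63 = 46.52 s.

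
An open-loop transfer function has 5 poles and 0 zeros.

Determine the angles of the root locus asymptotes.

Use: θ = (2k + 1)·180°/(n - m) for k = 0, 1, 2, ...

n - m = 5 - 0 = 5. Angles: θk = (2k + 1)·180°/5 = 36°, 108°, 180°, 252°, 324°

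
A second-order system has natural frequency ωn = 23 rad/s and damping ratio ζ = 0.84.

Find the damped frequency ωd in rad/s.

ωd = ωn√(1 - ζ²) = 23√(1 - 0.84²) = 12.48 rad/s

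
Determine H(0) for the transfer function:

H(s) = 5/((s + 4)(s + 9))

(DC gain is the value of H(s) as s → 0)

DC gain = H(0) = 5/(4 × 9) = 5/36 = 0.1389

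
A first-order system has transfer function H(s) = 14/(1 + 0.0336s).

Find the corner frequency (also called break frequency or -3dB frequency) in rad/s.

Corner frequency = 1/τ = 1/0.0336 = 29.762 rad/s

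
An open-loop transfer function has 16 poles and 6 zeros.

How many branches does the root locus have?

Root locus has n branches where n = number of poles = 16.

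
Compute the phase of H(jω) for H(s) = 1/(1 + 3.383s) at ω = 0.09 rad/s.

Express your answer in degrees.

Phase = -arctan(ωτ) = -arctan(0.09 × 3.383) = -16.9°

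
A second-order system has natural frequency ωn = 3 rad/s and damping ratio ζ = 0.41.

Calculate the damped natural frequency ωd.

ωd = ωn√(1 - ζ²) = 3√(1 - 0.41²) = 2.74 rad/s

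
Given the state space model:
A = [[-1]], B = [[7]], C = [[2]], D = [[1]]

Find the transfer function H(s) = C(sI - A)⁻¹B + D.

(sI - A)⁻¹ = 1/(s + 1). H(s) = 2×7/(s + 1) + 1 = (s + 15)/(s + 1).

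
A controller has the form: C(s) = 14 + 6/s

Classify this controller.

This is a Proportional-Integral (PI) controller.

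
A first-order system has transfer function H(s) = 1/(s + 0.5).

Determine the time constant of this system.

For H(s) = 1/(s + 1/τ), the pole is at -1/τ = -0.5, so τ = 1/0.5 = 2 s.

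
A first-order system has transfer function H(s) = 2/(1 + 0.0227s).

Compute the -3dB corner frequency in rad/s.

Corner frequency = 1/τ = 1/0.0227 = 44.053 rad/s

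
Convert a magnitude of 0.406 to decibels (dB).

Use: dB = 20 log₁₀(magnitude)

dB = 20 log₁₀(0.406) = -7.8 dB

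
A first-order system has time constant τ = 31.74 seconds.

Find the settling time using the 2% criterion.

For first-order system, 2% settling time ≈ 4τ = 4 × 31.74 = 126.96 s.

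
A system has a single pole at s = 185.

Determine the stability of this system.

Pole at s = 185 is in the right half-plane. Unstable.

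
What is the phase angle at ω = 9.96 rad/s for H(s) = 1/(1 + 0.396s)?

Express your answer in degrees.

Phase = -arctan(ωτ) = -arctan(9.96 × 0.396) = -75.8°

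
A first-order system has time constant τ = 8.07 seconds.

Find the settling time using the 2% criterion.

For first-order system, 2% settling time ≈ 4τ = 4 × 8.07 = 32.28 s.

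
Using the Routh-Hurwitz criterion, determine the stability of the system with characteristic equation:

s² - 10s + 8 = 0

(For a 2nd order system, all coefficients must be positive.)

Coefficients: 1, -10, 8. b=-10 not positive, so system is unstable.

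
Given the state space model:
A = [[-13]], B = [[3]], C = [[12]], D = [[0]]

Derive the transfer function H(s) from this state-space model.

(sI - A)⁻¹ = 1/(s + 13). H(s) = 12 × 3/(s + 13) + 0 = 36/(s + 13).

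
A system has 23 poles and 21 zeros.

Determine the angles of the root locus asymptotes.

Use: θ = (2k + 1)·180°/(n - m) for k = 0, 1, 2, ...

n - m = 23 - 21 = 2. Angles: θk = (2k + 1)·180°/2 = 90°, 270°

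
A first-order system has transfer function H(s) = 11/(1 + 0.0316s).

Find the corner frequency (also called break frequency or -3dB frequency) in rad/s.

Corner frequency = 1/τ = 1/0.0316 = 31.646 rad/s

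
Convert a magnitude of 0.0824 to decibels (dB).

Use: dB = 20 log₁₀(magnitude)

dB = 20 log₁₀(0.0824) = -21.7 dB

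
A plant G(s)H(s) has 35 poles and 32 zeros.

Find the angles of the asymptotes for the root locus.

n - m = 35 - 32 = 3. Angles: θk = (2k + 1)·180°/3 = 60°, 180°, 300°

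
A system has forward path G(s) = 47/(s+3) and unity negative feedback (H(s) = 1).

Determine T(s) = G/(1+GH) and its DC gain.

T(s) = G/(1+GH) = [47/(s+3)] / [1 + 47/(s+3)] = 47/(s+3+47) = 47/(s+50). DC gain = 47/50 = 0.94.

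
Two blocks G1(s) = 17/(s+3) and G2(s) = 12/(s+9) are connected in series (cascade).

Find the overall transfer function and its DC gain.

Series: multiply transfer functions. G_eq = 17/(s+3) × 12/(s+9) = 204/((s+3)(s+9)). DC gain = 204/(3×9) = 7.5556.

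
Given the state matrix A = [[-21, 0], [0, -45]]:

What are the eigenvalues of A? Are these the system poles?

For diagonal matrix, eigenvalues are diagonal entries: λ₁ = -21, λ₂ = -45. Eigenvalues of A = system poles.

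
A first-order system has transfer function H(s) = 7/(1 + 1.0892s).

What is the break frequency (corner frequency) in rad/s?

Corner frequency = 1/τ = 1/1.0892 = 0.918 rad/s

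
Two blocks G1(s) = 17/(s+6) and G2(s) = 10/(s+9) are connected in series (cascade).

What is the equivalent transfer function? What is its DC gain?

Series: multiply transfer functions. G_eq = 17/(s+6) × 10/(s+9) = 170/((s+6)(s+9)). DC gain = 170/(6×9) = 3.1481.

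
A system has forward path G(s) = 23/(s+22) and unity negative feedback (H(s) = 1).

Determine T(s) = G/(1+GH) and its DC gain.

T(s) = G/(1+GH) = [23/(s+22)] / [1 + 23/(s+22)] = 23/(s+22+23) = 23/(s+45). DC gain = 23/45 = 0.5111.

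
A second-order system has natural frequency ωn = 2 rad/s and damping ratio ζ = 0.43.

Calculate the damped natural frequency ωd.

ωd = ωn√(1 - ζ²) = 2√(1 - 0.43²) = 1.81 rad/s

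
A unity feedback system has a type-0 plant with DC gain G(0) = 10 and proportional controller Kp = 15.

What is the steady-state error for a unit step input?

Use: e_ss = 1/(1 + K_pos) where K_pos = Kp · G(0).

K_pos = Kp · G(0) = 15 × 10 = 150. e_ss = 1/(1 + 150) = 0.0066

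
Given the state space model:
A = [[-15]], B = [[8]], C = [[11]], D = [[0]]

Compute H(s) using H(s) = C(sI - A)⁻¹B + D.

(sI - A)⁻¹ = 1/(s + 15). H(s) = 11 × 8/(s + 15) + 0 = 88/(s + 15).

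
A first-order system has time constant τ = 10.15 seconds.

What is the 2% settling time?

For first-order system, 2% settling time ≈ 4τ = 4 × 10.15 = 40.6 s.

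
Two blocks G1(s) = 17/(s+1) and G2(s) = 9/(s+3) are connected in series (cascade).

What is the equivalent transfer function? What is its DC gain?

Series: multiply transfer functions. G_eq = 17/(s+1) × 9/(s+3) = 153/((s+1)(s+3)). DC gain = 153/(1×3) = 51.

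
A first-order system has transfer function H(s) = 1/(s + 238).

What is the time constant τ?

For H(s) = 1/(s + 1/τ), the pole is at -1/τ = -238, so τ = 1/238 = 0.0042 s.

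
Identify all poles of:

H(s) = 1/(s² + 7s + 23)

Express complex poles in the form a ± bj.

Discriminant = 7² - 4×1×23 = 49 - 92 = -43 < 0, so the poles are a complex conjugate pair s = (-7 ± j√43)/(2×1). Real part = -7/(2×1) = -7/2 = -3.5; imaginary part = ±√43/(2×1) ≈ 3.2787. Poles: s = -3.5 ± 3.2787j.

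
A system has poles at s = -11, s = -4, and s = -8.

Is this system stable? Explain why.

All poles are in the left half-plane. System is stable.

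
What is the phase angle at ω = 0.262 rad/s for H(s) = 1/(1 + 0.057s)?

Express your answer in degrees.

Phase = -arctan(ωτ) = -arctan(0.262 × 0.057) = -0.9°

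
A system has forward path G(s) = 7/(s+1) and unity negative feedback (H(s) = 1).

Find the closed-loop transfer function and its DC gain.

T(s) = G/(1+GH) = [7/(s+1)] / [1 + 7/(s+1)] = 7/(s+1+7) = 7/(s+8). DC gain = 7/8 = 0.875.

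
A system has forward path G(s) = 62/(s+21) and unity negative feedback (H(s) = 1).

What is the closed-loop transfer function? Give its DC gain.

T(s) = G/(1+GH) = [62/(s+21)] / [1 + 62/(s+21)] = 62/(s+21+62) = 62/(s+83). DC gain = 62/83 = 0.7470.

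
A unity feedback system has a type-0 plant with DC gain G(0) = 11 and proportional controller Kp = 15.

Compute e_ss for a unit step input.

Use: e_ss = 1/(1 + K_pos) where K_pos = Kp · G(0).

K_pos = Kp · G(0) = 15 × 11 = 165. e_ss = 1/(1 + 165) = 0.0060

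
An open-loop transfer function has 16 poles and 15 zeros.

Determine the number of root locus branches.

Root locus has n branches where n = number of poles = 16.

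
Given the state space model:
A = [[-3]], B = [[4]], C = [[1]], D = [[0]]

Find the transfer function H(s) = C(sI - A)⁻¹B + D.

(sI - A)⁻¹ = 1/(s + 3). H(s) = 1 × 4/(s + 3) + 0 = 4/(s + 3).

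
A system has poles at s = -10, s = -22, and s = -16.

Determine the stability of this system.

All poles are in the left half-plane. System is stable.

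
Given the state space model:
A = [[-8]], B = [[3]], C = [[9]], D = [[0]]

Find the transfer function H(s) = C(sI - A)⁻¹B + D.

(sI - A)⁻¹ = 1/(s + 8). H(s) = 9 × 3/(s + 8) + 0 = 27/(s + 8).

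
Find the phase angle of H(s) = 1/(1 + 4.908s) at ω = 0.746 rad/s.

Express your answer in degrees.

Phase = -arctan(ωτ) = -arctan(0.746 × 4.908) = -74.7°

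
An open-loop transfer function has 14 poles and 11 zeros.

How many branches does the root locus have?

Root locus has n branches where n = number of poles = 14.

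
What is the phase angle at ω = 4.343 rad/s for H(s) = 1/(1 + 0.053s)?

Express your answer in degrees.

Phase = -arctan(ωτ) = -arctan(4.343 × 0.053) = -13.0°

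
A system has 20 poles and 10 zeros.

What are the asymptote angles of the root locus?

n - m = 20 - 10 = 10. Angles: θk = (2k + 1)·180°/10 = 18°, 54°, 90°, 126°, 162°, 198°, 234°, 270°, 306°, 342°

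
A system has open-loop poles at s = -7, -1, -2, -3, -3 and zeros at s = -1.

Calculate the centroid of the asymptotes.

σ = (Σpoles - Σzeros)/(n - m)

σ = (Σpoles - Σzeros)/(n - m) = (-16 - (-1))/(5 - 1) = -15/4 = -3.75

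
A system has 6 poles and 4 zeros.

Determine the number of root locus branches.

Root locus has n branches where n = number of poles = 6.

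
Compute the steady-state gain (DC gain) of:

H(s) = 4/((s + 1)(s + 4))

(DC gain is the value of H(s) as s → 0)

DC gain = H(0) = 4/(1 × 4) = 4/4 = 1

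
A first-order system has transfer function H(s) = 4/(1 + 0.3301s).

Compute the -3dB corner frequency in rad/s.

Corner frequency = 1/τ = 1/0.3301 = 3.029 rad/s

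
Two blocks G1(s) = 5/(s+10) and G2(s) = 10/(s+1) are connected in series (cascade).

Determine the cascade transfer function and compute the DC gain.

Series: multiply transfer functions. G_eq = 5/(s+10) × 10/(s+1) = 50/((s+10)(s+1)). DC gain = 50/(10×1) = 5.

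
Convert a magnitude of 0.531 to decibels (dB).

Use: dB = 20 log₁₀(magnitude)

dB = 20 log₁₀(0.531) = -5.5 dB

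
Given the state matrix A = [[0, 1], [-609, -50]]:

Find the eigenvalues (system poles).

det(A - λI) = λ² - (-50)λ + 609 = (λ - (-21))(λ - (-29)). Eigenvalues: -21, -29.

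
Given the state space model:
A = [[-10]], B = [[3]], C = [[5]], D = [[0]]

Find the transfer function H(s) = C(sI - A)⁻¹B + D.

(sI - A)⁻¹ = 1/(s + 10). H(s) = 5 × 3/(s + 10) + 0 = 15/(s + 10).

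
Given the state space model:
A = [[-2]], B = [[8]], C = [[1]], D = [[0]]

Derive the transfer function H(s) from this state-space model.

(sI - A)⁻¹ = 1/(s + 2). H(s) = 1 × 8/(s + 2) + 0 = 8/(s + 2).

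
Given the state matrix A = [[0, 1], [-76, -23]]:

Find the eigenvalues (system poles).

det(A - λI) = λ² - (-23)λ + 76 = (λ - (-4))(λ - (-19)). Eigenvalues: -4, -19.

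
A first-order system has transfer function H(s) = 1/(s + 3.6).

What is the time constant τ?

For H(s) = 1/(s + 1/τ), the pole is at -1/τ = -3.6, so τ = 1/3.6 = 0.2778 s.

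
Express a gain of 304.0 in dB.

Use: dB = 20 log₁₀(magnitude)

dB = 20 log₁₀(304.0) = 49.7 dB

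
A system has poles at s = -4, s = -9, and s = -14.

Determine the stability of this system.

All poles are in the left half-plane. System is stable.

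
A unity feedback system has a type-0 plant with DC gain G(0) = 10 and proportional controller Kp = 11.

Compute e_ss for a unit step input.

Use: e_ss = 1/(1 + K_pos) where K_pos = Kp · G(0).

K_pos = Kp · G(0) = 11 × 10 = 110. e_ss = 1/(1 + 110) = 0.0090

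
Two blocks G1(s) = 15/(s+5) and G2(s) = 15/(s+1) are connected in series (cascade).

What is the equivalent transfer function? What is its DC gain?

Series: multiply transfer functions. G_eq = 15/(s+5) × 15/(s+1) = 225/((s+5)(s+1)). DC gain = 225/(5×1) = 45.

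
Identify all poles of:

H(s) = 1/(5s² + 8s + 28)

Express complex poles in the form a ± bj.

Discriminant = 8² - 4×5×28 = 64 - 560 = -496 < 0, so the poles are a complex conjugate pair s = (-8 ± j√496)/(2×5). Real part = -8/(2×5) = -8/10 = -0.8; imaginary part = ±√496/(2×5) ≈ 2.2271. Poles: s = -0.8 ± 2.2271j.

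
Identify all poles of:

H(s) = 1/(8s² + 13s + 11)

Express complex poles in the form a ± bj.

Discriminant = 13² - 4×8×11 = 169 - 352 = -183 < 0, so the poles are a complex conjugate pair s = (-13 ± j√183)/(2×8). Real part = -13/(2×8) = -13/16 = -0.8125; imaginary part = ±√183/(2×8) ≈ 0.8455. Poles: s = -0.8125 ± 0.8455j.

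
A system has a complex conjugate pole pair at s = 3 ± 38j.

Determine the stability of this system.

Real part of poles is 3 (> 0, right half-plane). Unstable.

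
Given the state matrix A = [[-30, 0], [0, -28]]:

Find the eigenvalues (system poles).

For diagonal matrix, eigenvalues are diagonal entries: λ₁ = -30, λ₂ = -28.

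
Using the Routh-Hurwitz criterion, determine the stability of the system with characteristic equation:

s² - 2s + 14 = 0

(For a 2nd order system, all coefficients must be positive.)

Coefficients: 1, -2, 14. b=-2 not positive, so system is unstable.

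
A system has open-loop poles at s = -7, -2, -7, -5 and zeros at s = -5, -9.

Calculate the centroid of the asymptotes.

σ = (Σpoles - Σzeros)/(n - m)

σ = (Σpoles - Σzeros)/(n - m) = (-21 - (-14))/(4 - 2) = -7/2 = -3.5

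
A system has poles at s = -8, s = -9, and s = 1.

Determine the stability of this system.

Pole(s) at s = 1 are not in the left half-plane. System is unstable.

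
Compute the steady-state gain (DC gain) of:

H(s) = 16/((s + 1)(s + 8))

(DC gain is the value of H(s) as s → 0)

DC gain = H(0) = 16/(1 × 8) = 16/8 = 2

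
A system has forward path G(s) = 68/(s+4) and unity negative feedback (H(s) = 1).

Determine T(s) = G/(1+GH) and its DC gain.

T(s) = G/(1+GH) = [68/(s+4)] / [1 + 68/(s+4)] = 68/(s+4+68) = 68/(s+72). DC gain = 68/72 = 0.9444.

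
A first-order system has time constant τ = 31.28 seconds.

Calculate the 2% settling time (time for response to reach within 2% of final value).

For first-order system, 2% settling time ≈ 4τ = 4 × 31.28 = 125.12 s.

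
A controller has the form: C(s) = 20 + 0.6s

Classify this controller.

This is a Proportional-Derivative (PD) controller.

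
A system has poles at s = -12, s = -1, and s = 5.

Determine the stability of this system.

Pole(s) at s = 5 are not in the left half-plane. System is unstable.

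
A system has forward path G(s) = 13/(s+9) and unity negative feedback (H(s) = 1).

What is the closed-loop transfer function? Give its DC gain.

T(s) = G/(1+GH) = [13/(s+9)] / [1 + 13/(s+9)] = 13/(s+9+13) = 13/(s+22). DC gain = 13/22 = 0.5909.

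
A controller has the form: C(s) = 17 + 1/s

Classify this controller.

This is a Proportional-Integral (PI) controller.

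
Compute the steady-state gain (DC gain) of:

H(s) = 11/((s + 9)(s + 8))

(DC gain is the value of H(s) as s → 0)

DC gain = H(0) = 11/(9 × 8) = 11/72 = 0.1528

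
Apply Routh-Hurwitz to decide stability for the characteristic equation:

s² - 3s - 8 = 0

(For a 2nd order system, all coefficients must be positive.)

Coefficients: 1, -3, -8. b=-3, c=-8 not positive, so system is unstable.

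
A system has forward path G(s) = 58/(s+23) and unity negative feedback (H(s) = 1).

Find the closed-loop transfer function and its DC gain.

T(s) = G/(1+GH) = [58/(s+23)] / [1 + 58/(s+23)] = 58/(s+23+58) = 58/(s+81). DC gain = 58/81 = 0.7160.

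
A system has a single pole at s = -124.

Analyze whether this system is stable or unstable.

Pole at s = -124 is in the left half-plane. Stable.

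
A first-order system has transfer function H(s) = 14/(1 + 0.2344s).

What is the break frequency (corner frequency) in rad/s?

Corner frequency = 1/τ = 1/0.2344 = 4.266 rad/s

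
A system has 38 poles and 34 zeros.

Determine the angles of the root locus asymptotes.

n - m = 38 - 34 = 4. Angles: θk = (2k + 1)·180°/4 = 45°, 135°, 225°, 315°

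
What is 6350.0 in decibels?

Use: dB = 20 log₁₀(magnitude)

dB = 20 log₁₀(6350.0) = 76.1 dB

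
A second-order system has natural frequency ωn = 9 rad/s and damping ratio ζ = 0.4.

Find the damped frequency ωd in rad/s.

ωd = ωn√(1 - ζ²) = 9√(1 - 0.4²) = 8.25 rad/s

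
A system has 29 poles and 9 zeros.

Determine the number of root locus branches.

Root locus has n branches where n = number of poles = 29.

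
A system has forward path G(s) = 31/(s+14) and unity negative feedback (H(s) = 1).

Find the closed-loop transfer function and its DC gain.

T(s) = G/(1+GH) = [31/(s+14)] / [1 + 31/(s+14)] = 31/(s+14+31) = 31/(s+45). DC gain = 31/45 = 0.6889.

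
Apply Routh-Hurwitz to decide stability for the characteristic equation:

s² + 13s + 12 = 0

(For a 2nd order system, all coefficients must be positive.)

Coefficients: 1, 13, 12. All positive, so system is stable.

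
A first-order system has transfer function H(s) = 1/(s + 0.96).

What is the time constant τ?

For H(s) = 1/(s + 1/τ), the pole is at -1/τ = -0.96, so τ = 1/0.96 = 1.0417 s.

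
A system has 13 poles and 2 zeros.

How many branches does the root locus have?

Root locus has n branches where n = number of poles = 13.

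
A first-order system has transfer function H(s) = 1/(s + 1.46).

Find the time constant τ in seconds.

For H(s) = 1/(s + 1/τ), the pole is at -1/τ = -1.46, so τ = 1/1.46 = 0.6849 s.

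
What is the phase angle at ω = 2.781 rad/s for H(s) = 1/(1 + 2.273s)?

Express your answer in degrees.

Phase = -arctan(ωτ) = -arctan(2.781 × 2.273) = -81.0°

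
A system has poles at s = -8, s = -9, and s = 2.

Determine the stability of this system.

Pole(s) at s = 2 are not in the left half-plane. System is unstable.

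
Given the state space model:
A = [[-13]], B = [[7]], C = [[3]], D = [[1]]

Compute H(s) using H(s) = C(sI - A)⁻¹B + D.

(sI - A)⁻¹ = 1/(s + 13). H(s) = 3×7/(s + 13) + 1 = (s + 34)/(s + 13).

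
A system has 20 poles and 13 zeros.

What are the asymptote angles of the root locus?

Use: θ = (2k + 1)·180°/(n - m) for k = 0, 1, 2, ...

n - m = 20 - 13 = 7. Angles: θk = (2k + 1)·180°/7 = 25.71°, 77.14°, 128.57°, 180°, 231.43°, 282.86°, 334.29°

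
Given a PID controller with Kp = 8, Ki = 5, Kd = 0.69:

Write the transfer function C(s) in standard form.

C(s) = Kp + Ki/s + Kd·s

Substituting values: C(s) = 8 + 5/s + 0.69s = (0.69s² + 8s + 5)/s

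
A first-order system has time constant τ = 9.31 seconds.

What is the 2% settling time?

For first-order system, 2% settling time ≈ 4τ = 4 × 9.31 = 37.24 s.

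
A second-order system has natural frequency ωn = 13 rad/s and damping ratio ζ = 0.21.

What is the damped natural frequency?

ωd = ωn√(1 - ζ²) = 13√(1 - 0.21²) = 12.71 rad/s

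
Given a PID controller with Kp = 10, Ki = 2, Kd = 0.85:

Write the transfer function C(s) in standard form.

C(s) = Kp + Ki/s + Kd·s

Substituting values: C(s) = 10 + 2/s + 0.85s = (0.85s² + 10s + 2)/s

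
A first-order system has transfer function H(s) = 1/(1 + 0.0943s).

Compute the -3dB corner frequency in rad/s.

Corner frequency = 1/τ = 1/0.0943 = 10.604 rad/s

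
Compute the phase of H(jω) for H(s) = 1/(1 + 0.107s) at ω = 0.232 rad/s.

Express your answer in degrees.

Phase = -arctan(ωτ) = -arctan(0.232 × 0.107) = -1.4°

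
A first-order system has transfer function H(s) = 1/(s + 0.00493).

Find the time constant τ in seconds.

For H(s) = 1/(s + 1/τ), the pole is at -1/τ = -0.00493, so τ = 1/0.00493 = 202.8 s.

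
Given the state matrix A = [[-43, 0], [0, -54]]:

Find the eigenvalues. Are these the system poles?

For diagonal matrix, eigenvalues are diagonal entries: λ₁ = -43, λ₂ = -54. Eigenvalues of A = system poles.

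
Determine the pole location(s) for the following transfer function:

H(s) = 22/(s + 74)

Pole is where denominator = 0: s + 74 = 0, so s = -74.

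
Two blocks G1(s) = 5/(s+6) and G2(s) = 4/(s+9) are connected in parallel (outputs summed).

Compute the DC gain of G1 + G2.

Parallel: G_eq = G1 + G2. DC gain = G1(0) + G2(0) = 5/6 + 4/9 = 0.8333 + 0.4444 = 1.2778.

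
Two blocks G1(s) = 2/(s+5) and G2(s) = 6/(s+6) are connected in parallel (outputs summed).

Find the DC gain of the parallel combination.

Parallel: G_eq = G1 + G2. DC gain = G1(0) + G2(0) = 2/5 + 6/6 = 0.4 + 1 = 1.4.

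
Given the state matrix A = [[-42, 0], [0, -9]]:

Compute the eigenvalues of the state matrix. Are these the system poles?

For diagonal matrix, eigenvalues are diagonal entries: λ₁ = -42, λ₂ = -9. Eigenvalues of A = system poles.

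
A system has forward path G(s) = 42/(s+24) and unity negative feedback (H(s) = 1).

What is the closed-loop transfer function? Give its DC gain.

T(s) = G/(1+GH) = [42/(s+24)] / [1 + 42/(s+24)] = 42/(s+24+42) = 42/(s+66). DC gain = 42/66 = 0.6364.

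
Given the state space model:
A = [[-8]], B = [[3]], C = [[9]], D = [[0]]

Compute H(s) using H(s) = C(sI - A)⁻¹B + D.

(sI - A)⁻¹ = 1/(s + 8). H(s) = 9 × 3/(s + 8) + 0 = 27/(s + 8).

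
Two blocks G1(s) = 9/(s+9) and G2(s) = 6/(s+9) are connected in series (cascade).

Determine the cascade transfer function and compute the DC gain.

Series: multiply transfer functions. G_eq = 9/(s+9) × 6/(s+9) = 54/((s+9)(s+9)). DC gain = 54/(9×9) = 0.6667.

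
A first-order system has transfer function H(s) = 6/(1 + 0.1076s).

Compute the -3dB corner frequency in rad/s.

Corner frequency = 1/τ = 1/0.1076 = 9.294 rad/s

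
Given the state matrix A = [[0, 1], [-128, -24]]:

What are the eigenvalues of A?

det(A - λI) = λ² - (-24)λ + 128 = (λ - (-8))(λ - (-16)). Eigenvalues: -8, -16.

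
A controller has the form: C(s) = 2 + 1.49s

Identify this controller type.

This is a Proportional-Derivative (PD) controller.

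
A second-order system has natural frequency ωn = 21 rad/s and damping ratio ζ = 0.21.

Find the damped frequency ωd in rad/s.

ωd = ωn√(1 - ζ²) = 21√(1 - 0.21²) = 20.53 rad/s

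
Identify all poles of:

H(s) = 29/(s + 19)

Pole is where denominator = 0: s + 19 = 0, so s = -19.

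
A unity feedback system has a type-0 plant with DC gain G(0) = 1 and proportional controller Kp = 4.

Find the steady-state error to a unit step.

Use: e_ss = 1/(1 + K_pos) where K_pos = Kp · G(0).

K_pos = Kp · G(0) = 4 × 1 = 4. e_ss = 1/(1 + 4) = 0.2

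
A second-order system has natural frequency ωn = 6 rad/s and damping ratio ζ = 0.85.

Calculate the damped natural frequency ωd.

ωd = ωn√(1 - ζ²) = 6√(1 - 0.85²) = 3.16 rad/s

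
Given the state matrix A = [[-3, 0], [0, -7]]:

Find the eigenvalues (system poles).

For diagonal matrix, eigenvalues are diagonal entries: λ₁ = -3, λ₂ = -7.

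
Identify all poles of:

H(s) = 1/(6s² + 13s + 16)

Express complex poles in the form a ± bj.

Discriminant = 13² - 4×6×16 = 169 - 384 = -215 < 0, so the poles are a complex conjugate pair s = (-13 ± j√215)/(2×6). Real part = -13/(2×6) = -13/12 ≈ -1.0833; imaginary part = ±√215/(2×6) ≈ 1.2219. Poles: s = -1.0833 ± 1.2219j.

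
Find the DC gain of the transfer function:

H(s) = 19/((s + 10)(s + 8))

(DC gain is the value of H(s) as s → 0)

DC gain = H(0) = 19/(10 × 8) = 19/80 = 0.2375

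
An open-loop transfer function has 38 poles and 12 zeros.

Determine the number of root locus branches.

Root locus has n branches where n = number of poles = 38.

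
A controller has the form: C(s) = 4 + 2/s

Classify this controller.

This is a Proportional-Integral (PI) controller.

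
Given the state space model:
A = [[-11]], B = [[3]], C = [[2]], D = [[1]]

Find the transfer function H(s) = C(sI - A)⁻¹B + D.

(sI - A)⁻¹ = 1/(s + 11). H(s) = 2×3/(s + 11) + 1 = (s + 17)/(s + 11).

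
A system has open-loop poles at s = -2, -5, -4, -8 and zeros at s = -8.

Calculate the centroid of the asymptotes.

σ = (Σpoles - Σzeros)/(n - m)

σ = (Σpoles - Σzeros)/(n - m) = (-19 - (-8))/(4 - 1) = -11/3 = -3.67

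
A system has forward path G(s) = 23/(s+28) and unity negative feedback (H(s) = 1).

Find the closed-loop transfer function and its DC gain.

T(s) = G/(1+GH) = [23/(s+28)] / [1 + 23/(s+28)] = 23/(s+28+23) = 23/(s+51). DC gain = 23/51 = 0.4510.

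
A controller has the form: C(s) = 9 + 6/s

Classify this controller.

This is a Proportional-Integral (PI) controller.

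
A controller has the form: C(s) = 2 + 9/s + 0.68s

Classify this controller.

This is a Proportional-Integral-Derivative (PID) controller.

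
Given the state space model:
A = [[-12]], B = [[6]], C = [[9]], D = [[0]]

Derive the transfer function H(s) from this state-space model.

(sI - A)⁻¹ = 1/(s + 12). H(s) = 9 × 6/(s + 12) + 0 = 54/(s + 12).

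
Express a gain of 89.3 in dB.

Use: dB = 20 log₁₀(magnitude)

dB = 20 log₁₀(89.3) = 39.0 dB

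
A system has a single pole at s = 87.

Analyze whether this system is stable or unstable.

Pole at s = 87 is in the right half-plane. Unstable.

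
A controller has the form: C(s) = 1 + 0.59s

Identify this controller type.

This is a Proportional-Derivative (PD) controller.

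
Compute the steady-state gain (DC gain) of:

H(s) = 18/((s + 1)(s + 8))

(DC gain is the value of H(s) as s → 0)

DC gain = H(0) = 18/(1 × 8) = 18/8 = 2.25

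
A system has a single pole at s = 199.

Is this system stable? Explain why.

Pole at s = 199 is in the right half-plane. Unstable.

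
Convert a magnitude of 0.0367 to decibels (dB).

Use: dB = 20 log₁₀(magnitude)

dB = 20 log₁₀(0.0367) = -28.7 dB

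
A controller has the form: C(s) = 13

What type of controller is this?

This is a Proportional (P) controller.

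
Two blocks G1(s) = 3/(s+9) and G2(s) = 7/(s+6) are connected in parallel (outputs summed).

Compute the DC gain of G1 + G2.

Parallel: G_eq = G1 + G2. DC gain = G1(0) + G2(0) = 3/9 + 7/6 = 0.3333 + 1.1667 = 1.5.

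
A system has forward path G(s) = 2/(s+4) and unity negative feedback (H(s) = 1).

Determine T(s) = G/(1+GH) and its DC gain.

T(s) = G/(1+GH) = [2/(s+4)] / [1 + 2/(s+4)] = 2/(s+4+2) = 2/(s+6). DC gain = 2/6 = 0.3333.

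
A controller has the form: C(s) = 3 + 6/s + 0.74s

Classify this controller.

This is a Proportional-Integral-Derivative (PID) controller.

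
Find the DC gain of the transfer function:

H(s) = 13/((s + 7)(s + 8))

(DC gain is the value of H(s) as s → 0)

DC gain = H(0) = 13/(7 × 8) = 13/56 = 0.2321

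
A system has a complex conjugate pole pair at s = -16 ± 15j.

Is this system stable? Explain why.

Real part of poles is -16 (< 0, left half-plane). Stable.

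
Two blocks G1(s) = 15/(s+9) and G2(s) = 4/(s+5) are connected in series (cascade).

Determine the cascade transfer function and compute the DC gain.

Series: multiply transfer functions. G_eq = 15/(s+9) × 4/(s+5) = 60/((s+9)(s+5)). DC gain = 60/(9×5) = 1.3333.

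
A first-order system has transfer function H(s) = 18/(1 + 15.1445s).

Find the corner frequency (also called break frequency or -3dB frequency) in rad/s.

Corner frequency = 1/τ = 1/15.1445 = 0.066 rad/s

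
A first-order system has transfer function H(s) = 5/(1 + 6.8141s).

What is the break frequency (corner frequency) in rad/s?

Corner frequency = 1/τ = 1/6.8141 = 0.147 rad/s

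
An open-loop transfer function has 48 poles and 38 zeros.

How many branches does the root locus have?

Root locus has n branches where n = number of poles = 48.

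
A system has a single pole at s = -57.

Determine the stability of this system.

Pole at s = -57 is in the left half-plane. Stable.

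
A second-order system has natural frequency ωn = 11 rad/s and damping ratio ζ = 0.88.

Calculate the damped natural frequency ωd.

ωd = ωn√(1 - ζ²) = 11√(1 - 0.88²) = 5.22 rad/s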